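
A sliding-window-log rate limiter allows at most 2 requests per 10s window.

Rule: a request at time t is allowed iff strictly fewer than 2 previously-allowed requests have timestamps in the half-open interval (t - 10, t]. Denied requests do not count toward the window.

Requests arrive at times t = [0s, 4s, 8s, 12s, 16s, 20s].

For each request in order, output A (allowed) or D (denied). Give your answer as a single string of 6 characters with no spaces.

Tracking allowed requests in the window:
  req#1 t=0s: ALLOW
  req#2 t=4s: ALLOW
  req#3 t=8s: DENY
  req#4 t=12s: ALLOW
  req#5 t=16s: ALLOW
  req#6 t=20s: DENY

Answer: AADAAD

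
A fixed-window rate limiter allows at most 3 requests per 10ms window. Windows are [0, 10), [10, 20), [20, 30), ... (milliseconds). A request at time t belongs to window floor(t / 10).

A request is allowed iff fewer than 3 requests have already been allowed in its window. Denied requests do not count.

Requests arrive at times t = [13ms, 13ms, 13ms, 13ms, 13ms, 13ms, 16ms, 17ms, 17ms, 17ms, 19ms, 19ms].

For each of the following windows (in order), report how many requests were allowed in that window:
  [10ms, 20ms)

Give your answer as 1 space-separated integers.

Answer: 3

Derivation:
Processing requests:
  req#1 t=13ms (window 1): ALLOW
  req#2 t=13ms (window 1): ALLOW
  req#3 t=13ms (window 1): ALLOW
  req#4 t=13ms (window 1): DENY
  req#5 t=13ms (window 1): DENY
  req#6 t=13ms (window 1): DENY
  req#7 t=16ms (window 1): DENY
  req#8 t=17ms (window 1): DENY
  req#9 t=17ms (window 1): DENY
  req#10 t=17ms (window 1): DENY
  req#11 t=19ms (window 1): DENY
  req#12 t=19ms (window 1): DENY

Allowed counts by window: 3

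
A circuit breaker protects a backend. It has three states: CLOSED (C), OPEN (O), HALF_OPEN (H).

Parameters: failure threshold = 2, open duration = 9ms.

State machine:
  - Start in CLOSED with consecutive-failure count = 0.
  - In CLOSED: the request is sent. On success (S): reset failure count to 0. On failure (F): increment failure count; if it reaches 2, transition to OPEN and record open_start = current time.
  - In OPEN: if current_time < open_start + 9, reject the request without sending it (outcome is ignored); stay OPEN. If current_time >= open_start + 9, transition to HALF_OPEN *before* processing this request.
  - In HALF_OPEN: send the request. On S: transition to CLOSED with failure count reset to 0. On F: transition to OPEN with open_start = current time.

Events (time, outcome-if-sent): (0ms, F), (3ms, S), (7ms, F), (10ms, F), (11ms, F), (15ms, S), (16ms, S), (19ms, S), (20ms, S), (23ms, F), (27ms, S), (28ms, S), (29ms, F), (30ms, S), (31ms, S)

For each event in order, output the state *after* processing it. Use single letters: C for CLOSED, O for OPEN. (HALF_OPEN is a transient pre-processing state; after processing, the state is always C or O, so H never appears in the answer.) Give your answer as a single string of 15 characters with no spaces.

Answer: CCCOOOOCCCCCCCC

Derivation:
State after each event:
  event#1 t=0ms outcome=F: state=CLOSED
  event#2 t=3ms outcome=S: state=CLOSED
  event#3 t=7ms outcome=F: state=CLOSED
  event#4 t=10ms outcome=F: state=OPEN
  event#5 t=11ms outcome=F: state=OPEN
  event#6 t=15ms outcome=S: state=OPEN
  event#7 t=16ms outcome=S: state=OPEN
  event#8 t=19ms outcome=S: state=CLOSED
  event#9 t=20ms outcome=S: state=CLOSED
  event#10 t=23ms outcome=F: state=CLOSED
  event#11 t=27ms outcome=S: state=CLOSED
  event#12 t=28ms outcome=S: state=CLOSED
  event#13 t=29ms outcome=F: state=CLOSED
  event#14 t=30ms outcome=S: state=CLOSED
  event#15 t=31ms outcome=S: state=CLOSED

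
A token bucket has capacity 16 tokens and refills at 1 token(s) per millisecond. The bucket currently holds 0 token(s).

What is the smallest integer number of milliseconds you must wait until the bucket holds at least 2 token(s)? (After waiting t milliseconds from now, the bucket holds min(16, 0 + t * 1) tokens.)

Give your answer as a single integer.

Answer: 2

Derivation:
Need 0 + t * 1 >= 2, so t >= 2/1.
Smallest integer t = ceil(2/1) = 2.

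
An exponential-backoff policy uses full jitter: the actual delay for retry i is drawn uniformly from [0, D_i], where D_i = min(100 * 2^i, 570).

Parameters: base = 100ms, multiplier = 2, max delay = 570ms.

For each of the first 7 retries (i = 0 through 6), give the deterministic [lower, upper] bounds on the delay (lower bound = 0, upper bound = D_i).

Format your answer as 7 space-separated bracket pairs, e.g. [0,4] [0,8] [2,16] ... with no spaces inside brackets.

Computing bounds per retry:
  i=0: D_i=min(100*2^0,570)=100, bounds=[0,100]
  i=1: D_i=min(100*2^1,570)=200, bounds=[0,200]
  i=2: D_i=min(100*2^2,570)=400, bounds=[0,400]
  i=3: D_i=min(100*2^3,570)=570, bounds=[0,570]
  i=4: D_i=min(100*2^4,570)=570, bounds=[0,570]
  i=5: D_i=min(100*2^5,570)=570, bounds=[0,570]
  i=6: D_i=min(100*2^6,570)=570, bounds=[0,570]

Answer: [0,100] [0,200] [0,400] [0,570] [0,570] [0,570] [0,570]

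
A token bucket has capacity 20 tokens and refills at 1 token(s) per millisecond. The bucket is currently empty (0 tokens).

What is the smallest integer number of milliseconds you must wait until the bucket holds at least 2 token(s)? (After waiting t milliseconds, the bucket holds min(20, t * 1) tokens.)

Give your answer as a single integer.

Answer: 2

Derivation:
Need t * 1 >= 2, so t >= 2/1.
Smallest integer t = ceil(2/1) = 2.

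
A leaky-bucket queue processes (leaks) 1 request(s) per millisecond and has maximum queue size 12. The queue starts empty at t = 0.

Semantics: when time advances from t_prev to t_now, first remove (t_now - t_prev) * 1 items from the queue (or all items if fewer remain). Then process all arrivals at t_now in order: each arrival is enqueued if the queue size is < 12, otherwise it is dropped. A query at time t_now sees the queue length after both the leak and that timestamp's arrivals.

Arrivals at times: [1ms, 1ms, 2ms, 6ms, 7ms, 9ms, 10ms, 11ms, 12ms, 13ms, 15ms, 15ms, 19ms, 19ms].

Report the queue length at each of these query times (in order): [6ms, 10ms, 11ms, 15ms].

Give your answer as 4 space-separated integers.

Queue lengths at query times:
  query t=6ms: backlog = 1
  query t=10ms: backlog = 1
  query t=11ms: backlog = 1
  query t=15ms: backlog = 2

Answer: 1 1 1 2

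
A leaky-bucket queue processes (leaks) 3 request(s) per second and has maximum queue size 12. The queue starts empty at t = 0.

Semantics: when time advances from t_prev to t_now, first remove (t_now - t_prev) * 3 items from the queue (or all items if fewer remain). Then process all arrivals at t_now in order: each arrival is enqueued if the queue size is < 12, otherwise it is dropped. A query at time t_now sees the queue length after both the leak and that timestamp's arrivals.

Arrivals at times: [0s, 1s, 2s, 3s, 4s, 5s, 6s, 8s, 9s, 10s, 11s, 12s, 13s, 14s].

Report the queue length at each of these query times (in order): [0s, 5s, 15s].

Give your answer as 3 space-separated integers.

Answer: 1 1 0

Derivation:
Queue lengths at query times:
  query t=0s: backlog = 1
  query t=5s: backlog = 1
  query t=15s: backlog = 0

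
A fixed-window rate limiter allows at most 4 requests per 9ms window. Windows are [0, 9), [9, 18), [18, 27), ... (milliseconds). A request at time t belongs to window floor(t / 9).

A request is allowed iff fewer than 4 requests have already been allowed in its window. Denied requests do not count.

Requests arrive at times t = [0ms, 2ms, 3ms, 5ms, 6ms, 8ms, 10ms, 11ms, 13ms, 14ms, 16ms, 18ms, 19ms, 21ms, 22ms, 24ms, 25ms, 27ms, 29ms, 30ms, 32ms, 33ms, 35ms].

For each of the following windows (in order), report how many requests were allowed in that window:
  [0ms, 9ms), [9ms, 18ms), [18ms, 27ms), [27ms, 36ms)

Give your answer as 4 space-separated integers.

Processing requests:
  req#1 t=0ms (window 0): ALLOW
  req#2 t=2ms (window 0): ALLOW
  req#3 t=3ms (window 0): ALLOW
  req#4 t=5ms (window 0): ALLOW
  req#5 t=6ms (window 0): DENY
  req#6 t=8ms (window 0): DENY
  req#7 t=10ms (window 1): ALLOW
  req#8 t=11ms (window 1): ALLOW
  req#9 t=13ms (window 1): ALLOW
  req#10 t=14ms (window 1): ALLOW
  req#11 t=16ms (window 1): DENY
  req#12 t=18ms (window 2): ALLOW
  req#13 t=19ms (window 2): ALLOW
  req#14 t=21ms (window 2): ALLOW
  req#15 t=22ms (window 2): ALLOW
  req#16 t=24ms (window 2): DENY
  req#17 t=25ms (window 2): DENY
  req#18 t=27ms (window 3): ALLOW
  req#19 t=29ms (window 3): ALLOW
  req#20 t=30ms (window 3): ALLOW
  req#21 t=32ms (window 3): ALLOW
  req#22 t=33ms (window 3): DENY
  req#23 t=35ms (window 3): DENY

Allowed counts by window: 4 4 4 4

Answer: 4 4 4 4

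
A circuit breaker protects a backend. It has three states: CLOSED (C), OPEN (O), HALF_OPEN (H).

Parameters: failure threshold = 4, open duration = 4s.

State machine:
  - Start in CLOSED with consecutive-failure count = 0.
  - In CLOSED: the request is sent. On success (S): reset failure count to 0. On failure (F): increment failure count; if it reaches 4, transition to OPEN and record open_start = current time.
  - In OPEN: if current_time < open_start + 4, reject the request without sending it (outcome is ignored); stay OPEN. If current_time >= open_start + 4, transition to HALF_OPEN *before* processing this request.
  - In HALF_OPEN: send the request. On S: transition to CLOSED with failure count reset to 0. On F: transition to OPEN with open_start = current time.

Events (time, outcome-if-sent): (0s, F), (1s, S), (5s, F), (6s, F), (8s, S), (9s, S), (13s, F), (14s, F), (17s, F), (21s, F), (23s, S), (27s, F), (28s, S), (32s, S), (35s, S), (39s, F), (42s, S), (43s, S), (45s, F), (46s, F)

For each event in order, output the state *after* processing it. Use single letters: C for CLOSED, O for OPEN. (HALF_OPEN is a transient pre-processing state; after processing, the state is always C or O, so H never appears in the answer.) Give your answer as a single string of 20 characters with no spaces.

State after each event:
  event#1 t=0s outcome=F: state=CLOSED
  event#2 t=1s outcome=S: state=CLOSED
  event#3 t=5s outcome=F: state=CLOSED
  event#4 t=6s outcome=F: state=CLOSED
  event#5 t=8s outcome=S: state=CLOSED
  event#6 t=9s outcome=S: state=CLOSED
  event#7 t=13s outcome=F: state=CLOSED
  event#8 t=14s outcome=F: state=CLOSED
  event#9 t=17s outcome=F: state=CLOSED
  event#10 t=21s outcome=F: state=OPEN
  event#11 t=23s outcome=S: state=OPEN
  event#12 t=27s outcome=F: state=OPEN
  event#13 t=28s outcome=S: state=OPEN
  event#14 t=32s outcome=S: state=CLOSED
  event#15 t=35s outcome=S: state=CLOSED
  event#16 t=39s outcome=F: state=CLOSED
  event#17 t=42s outcome=S: state=CLOSED
  event#18 t=43s outcome=S: state=CLOSED
  event#19 t=45s outcome=F: state=CLOSED
  event#20 t=46s outcome=F: state=CLOSED

Answer: CCCCCCCCCOOOOCCCCCCC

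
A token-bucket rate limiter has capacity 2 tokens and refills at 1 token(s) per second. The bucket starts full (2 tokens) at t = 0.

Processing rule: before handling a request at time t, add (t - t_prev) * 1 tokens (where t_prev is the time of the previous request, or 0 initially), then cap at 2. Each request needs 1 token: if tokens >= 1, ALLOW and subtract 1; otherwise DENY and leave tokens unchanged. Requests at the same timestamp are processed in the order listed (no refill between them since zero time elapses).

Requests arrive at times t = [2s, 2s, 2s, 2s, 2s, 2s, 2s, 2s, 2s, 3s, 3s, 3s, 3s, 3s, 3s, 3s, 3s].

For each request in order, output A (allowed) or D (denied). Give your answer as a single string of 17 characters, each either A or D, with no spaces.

Answer: AADDDDDDDADDDDDDD

Derivation:
Simulating step by step:
  req#1 t=2s: ALLOW
  req#2 t=2s: ALLOW
  req#3 t=2s: DENY
  req#4 t=2s: DENY
  req#5 t=2s: DENY
  req#6 t=2s: DENY
  req#7 t=2s: DENY
  req#8 t=2s: DENY
  req#9 t=2s: DENY
  req#10 t=3s: ALLOW
  req#11 t=3s: DENY
  req#12 t=3s: DENY
  req#13 t=3s: DENY
  req#14 t=3s: DENY
  req#15 t=3s: DENY
  req#16 t=3s: DENY
  req#17 t=3s: DENY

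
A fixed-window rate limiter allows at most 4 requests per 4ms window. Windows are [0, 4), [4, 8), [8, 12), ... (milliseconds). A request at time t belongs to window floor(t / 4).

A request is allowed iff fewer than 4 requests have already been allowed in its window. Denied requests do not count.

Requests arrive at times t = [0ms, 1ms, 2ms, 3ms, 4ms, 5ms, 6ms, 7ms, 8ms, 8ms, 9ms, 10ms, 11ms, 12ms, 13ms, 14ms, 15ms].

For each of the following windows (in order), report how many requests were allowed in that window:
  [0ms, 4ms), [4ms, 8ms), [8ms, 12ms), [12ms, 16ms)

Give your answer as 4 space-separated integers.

Answer: 4 4 4 4

Derivation:
Processing requests:
  req#1 t=0ms (window 0): ALLOW
  req#2 t=1ms (window 0): ALLOW
  req#3 t=2ms (window 0): ALLOW
  req#4 t=3ms (window 0): ALLOW
  req#5 t=4ms (window 1): ALLOW
  req#6 t=5ms (window 1): ALLOW
  req#7 t=6ms (window 1): ALLOW
  req#8 t=7ms (window 1): ALLOW
  req#9 t=8ms (window 2): ALLOW
  req#10 t=8ms (window 2): ALLOW
  req#11 t=9ms (window 2): ALLOW
  req#12 t=10ms (window 2): ALLOW
  req#13 t=11ms (window 2): DENY
  req#14 t=12ms (window 3): ALLOW
  req#15 t=13ms (window 3): ALLOW
  req#16 t=14ms (window 3): ALLOW
  req#17 t=15ms (window 3): ALLOW

Allowed counts by window: 4 4 4 4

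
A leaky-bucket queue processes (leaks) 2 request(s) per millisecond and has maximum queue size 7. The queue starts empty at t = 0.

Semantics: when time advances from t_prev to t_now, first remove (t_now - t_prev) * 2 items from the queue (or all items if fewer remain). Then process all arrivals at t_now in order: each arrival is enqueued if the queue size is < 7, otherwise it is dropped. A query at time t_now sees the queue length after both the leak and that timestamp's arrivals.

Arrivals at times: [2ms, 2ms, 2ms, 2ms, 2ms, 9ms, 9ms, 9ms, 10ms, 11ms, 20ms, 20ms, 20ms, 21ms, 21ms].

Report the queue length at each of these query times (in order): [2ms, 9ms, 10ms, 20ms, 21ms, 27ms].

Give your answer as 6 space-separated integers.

Answer: 5 3 2 3 3 0

Derivation:
Queue lengths at query times:
  query t=2ms: backlog = 5
  query t=9ms: backlog = 3
  query t=10ms: backlog = 2
  query t=20ms: backlog = 3
  query t=21ms: backlog = 3
  query t=27ms: backlog = 0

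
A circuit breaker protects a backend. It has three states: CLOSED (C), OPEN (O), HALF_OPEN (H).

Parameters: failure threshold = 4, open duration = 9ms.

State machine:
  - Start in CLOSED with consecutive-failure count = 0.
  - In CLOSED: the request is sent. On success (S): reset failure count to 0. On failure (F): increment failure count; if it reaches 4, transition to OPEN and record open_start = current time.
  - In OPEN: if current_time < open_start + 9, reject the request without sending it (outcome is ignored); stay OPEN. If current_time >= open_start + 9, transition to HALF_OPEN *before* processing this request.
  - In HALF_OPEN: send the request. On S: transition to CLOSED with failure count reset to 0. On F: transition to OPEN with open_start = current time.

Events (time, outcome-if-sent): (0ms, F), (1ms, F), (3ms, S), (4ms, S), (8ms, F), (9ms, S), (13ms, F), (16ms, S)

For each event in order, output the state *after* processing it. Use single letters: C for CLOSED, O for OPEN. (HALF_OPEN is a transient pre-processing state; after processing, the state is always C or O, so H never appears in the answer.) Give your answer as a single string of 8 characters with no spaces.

State after each event:
  event#1 t=0ms outcome=F: state=CLOSED
  event#2 t=1ms outcome=F: state=CLOSED
  event#3 t=3ms outcome=S: state=CLOSED
  event#4 t=4ms outcome=S: state=CLOSED
  event#5 t=8ms outcome=F: state=CLOSED
  event#6 t=9ms outcome=S: state=CLOSED
  event#7 t=13ms outcome=F: state=CLOSED
  event#8 t=16ms outcome=S: state=CLOSED

Answer: CCCCCCCC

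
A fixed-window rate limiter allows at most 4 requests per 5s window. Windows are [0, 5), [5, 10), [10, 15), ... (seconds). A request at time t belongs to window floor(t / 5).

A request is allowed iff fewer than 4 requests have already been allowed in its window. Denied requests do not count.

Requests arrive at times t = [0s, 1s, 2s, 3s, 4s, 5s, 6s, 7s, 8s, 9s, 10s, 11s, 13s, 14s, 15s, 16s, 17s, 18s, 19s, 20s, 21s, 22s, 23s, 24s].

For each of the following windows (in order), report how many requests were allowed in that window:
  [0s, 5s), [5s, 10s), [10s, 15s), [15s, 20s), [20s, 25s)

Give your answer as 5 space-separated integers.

Answer: 4 4 4 4 4

Derivation:
Processing requests:
  req#1 t=0s (window 0): ALLOW
  req#2 t=1s (window 0): ALLOW
  req#3 t=2s (window 0): ALLOW
  req#4 t=3s (window 0): ALLOW
  req#5 t=4s (window 0): DENY
  req#6 t=5s (window 1): ALLOW
  req#7 t=6s (window 1): ALLOW
  req#8 t=7s (window 1): ALLOW
  req#9 t=8s (window 1): ALLOW
  req#10 t=9s (window 1): DENY
  req#11 t=10s (window 2): ALLOW
  req#12 t=11s (window 2): ALLOW
  req#13 t=13s (window 2): ALLOW
  req#14 t=14s (window 2): ALLOW
  req#15 t=15s (window 3): ALLOW
  req#16 t=16s (window 3): ALLOW
  req#17 t=17s (window 3): ALLOW
  req#18 t=18s (window 3): ALLOW
  req#19 t=19s (window 3): DENY
  req#20 t=20s (window 4): ALLOW
  req#21 t=21s (window 4): ALLOW
  req#22 t=22s (window 4): ALLOW
  req#23 t=23s (window 4): ALLOW
  req#24 t=24s (window 4): DENY

Allowed counts by window: 4 4 4 4 4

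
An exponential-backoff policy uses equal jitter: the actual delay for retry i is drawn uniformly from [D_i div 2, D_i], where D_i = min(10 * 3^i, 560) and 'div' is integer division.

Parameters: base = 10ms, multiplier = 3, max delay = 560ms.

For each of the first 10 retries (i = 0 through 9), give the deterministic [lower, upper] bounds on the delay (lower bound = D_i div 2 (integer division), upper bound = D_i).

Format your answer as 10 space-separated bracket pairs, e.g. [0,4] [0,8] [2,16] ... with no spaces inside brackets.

Answer: [5,10] [15,30] [45,90] [135,270] [280,560] [280,560] [280,560] [280,560] [280,560] [280,560]

Derivation:
Computing bounds per retry:
  i=0: D_i=min(10*3^0,560)=10, bounds=[5,10]
  i=1: D_i=min(10*3^1,560)=30, bounds=[15,30]
  i=2: D_i=min(10*3^2,560)=90, bounds=[45,90]
  i=3: D_i=min(10*3^3,560)=270, bounds=[135,270]
  i=4: D_i=min(10*3^4,560)=560, bounds=[280,560]
  i=5: D_i=min(10*3^5,560)=560, bounds=[280,560]
  i=6: D_i=min(10*3^6,560)=560, bounds=[280,560]
  i=7: D_i=min(10*3^7,560)=560, bounds=[280,560]
  i=8: D_i=min(10*3^8,560)=560, bounds=[280,560]
  i=9: D_i=min(10*3^9,560)=560, bounds=[280,560]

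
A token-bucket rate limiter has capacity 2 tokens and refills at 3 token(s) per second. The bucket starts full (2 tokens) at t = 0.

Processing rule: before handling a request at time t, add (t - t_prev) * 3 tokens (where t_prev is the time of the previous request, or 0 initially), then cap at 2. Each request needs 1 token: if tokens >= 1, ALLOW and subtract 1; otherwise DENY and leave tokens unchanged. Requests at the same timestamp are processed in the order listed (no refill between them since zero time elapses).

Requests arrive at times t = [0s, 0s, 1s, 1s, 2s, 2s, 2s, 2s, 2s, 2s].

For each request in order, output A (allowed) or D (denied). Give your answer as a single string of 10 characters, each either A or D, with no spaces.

Simulating step by step:
  req#1 t=0s: ALLOW
  req#2 t=0s: ALLOW
  req#3 t=1s: ALLOW
  req#4 t=1s: ALLOW
  req#5 t=2s: ALLOW
  req#6 t=2s: ALLOW
  req#7 t=2s: DENY
  req#8 t=2s: DENY
  req#9 t=2s: DENY
  req#10 t=2s: DENY

Answer: AAAAAADDDD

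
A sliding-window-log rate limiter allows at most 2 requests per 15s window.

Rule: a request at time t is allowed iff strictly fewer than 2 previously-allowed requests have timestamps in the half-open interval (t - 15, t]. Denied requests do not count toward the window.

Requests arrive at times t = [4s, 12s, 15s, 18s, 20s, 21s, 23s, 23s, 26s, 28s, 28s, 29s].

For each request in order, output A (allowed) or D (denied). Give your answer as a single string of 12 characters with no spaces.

Tracking allowed requests in the window:
  req#1 t=4s: ALLOW
  req#2 t=12s: ALLOW
  req#3 t=15s: DENY
  req#4 t=18s: DENY
  req#5 t=20s: ALLOW
  req#6 t=21s: DENY
  req#7 t=23s: DENY
  req#8 t=23s: DENY
  req#9 t=26s: DENY
  req#10 t=28s: ALLOW
  req#11 t=28s: DENY
  req#12 t=29s: DENY

Answer: AADDADDDDADD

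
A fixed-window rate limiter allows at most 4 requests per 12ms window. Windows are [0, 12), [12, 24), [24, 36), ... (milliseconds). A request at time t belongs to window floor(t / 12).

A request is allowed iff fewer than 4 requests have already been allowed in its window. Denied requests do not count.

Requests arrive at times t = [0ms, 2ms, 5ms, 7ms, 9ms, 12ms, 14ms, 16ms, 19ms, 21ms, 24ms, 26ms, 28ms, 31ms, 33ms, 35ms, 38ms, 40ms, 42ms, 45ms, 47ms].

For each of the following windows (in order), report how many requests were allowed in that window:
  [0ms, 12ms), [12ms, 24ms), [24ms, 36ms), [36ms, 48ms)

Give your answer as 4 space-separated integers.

Answer: 4 4 4 4

Derivation:
Processing requests:
  req#1 t=0ms (window 0): ALLOW
  req#2 t=2ms (window 0): ALLOW
  req#3 t=5ms (window 0): ALLOW
  req#4 t=7ms (window 0): ALLOW
  req#5 t=9ms (window 0): DENY
  req#6 t=12ms (window 1): ALLOW
  req#7 t=14ms (window 1): ALLOW
  req#8 t=16ms (window 1): ALLOW
  req#9 t=19ms (window 1): ALLOW
  req#10 t=21ms (window 1): DENY
  req#11 t=24ms (window 2): ALLOW
  req#12 t=26ms (window 2): ALLOW
  req#13 t=28ms (window 2): ALLOW
  req#14 t=31ms (window 2): ALLOW
  req#15 t=33ms (window 2): DENY
  req#16 t=35ms (window 2): DENY
  req#17 t=38ms (window 3): ALLOW
  req#18 t=40ms (window 3): ALLOW
  req#19 t=42ms (window 3): ALLOW
  req#20 t=45ms (window 3): ALLOW
  req#21 t=47ms (window 3): DENY

Allowed counts by window: 4 4 4 4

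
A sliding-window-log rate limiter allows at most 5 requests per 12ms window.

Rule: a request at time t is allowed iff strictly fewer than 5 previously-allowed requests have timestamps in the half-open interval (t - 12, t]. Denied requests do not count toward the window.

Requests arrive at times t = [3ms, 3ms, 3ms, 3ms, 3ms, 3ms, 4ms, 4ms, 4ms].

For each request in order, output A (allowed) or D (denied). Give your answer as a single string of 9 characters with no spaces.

Answer: AAAAADDDD

Derivation:
Tracking allowed requests in the window:
  req#1 t=3ms: ALLOW
  req#2 t=3ms: ALLOW
  req#3 t=3ms: ALLOW
  req#4 t=3ms: ALLOW
  req#5 t=3ms: ALLOW
  req#6 t=3ms: DENY
  req#7 t=4ms: DENY
  req#8 t=4ms: DENY
  req#9 t=4ms: DENY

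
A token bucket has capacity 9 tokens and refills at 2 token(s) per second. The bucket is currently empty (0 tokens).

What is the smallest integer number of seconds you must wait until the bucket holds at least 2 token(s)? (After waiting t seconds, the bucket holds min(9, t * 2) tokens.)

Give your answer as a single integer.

Need t * 2 >= 2, so t >= 2/2.
Smallest integer t = ceil(2/2) = 1.

Answer: 1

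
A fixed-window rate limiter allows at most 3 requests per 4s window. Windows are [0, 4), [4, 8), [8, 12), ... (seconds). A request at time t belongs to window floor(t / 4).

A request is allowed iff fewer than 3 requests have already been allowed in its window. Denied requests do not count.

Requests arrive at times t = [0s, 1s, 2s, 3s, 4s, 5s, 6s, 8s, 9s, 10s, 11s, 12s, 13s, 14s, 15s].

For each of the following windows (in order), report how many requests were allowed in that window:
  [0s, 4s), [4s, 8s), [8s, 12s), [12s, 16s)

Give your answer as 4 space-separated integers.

Processing requests:
  req#1 t=0s (window 0): ALLOW
  req#2 t=1s (window 0): ALLOW
  req#3 t=2s (window 0): ALLOW
  req#4 t=3s (window 0): DENY
  req#5 t=4s (window 1): ALLOW
  req#6 t=5s (window 1): ALLOW
  req#7 t=6s (window 1): ALLOW
  req#8 t=8s (window 2): ALLOW
  req#9 t=9s (window 2): ALLOW
  req#10 t=10s (window 2): ALLOW
  req#11 t=11s (window 2): DENY
  req#12 t=12s (window 3): ALLOW
  req#13 t=13s (window 3): ALLOW
  req#14 t=14s (window 3): ALLOW
  req#15 t=15s (window 3): DENY

Allowed counts by window: 3 3 3 3

Answer: 3 3 3 3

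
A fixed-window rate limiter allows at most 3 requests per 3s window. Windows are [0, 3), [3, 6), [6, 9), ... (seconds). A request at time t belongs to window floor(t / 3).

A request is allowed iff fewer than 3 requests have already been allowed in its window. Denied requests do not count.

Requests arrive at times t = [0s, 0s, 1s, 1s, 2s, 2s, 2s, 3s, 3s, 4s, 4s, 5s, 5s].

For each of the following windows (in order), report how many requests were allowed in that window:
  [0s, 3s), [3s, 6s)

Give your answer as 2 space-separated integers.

Processing requests:
  req#1 t=0s (window 0): ALLOW
  req#2 t=0s (window 0): ALLOW
  req#3 t=1s (window 0): ALLOW
  req#4 t=1s (window 0): DENY
  req#5 t=2s (window 0): DENY
  req#6 t=2s (window 0): DENY
  req#7 t=2s (window 0): DENY
  req#8 t=3s (window 1): ALLOW
  req#9 t=3s (window 1): ALLOW
  req#10 t=4s (window 1): ALLOW
  req#11 t=4s (window 1): DENY
  req#12 t=5s (window 1): DENY
  req#13 t=5s (window 1): DENY

Allowed counts by window: 3 3

Answer: 3 3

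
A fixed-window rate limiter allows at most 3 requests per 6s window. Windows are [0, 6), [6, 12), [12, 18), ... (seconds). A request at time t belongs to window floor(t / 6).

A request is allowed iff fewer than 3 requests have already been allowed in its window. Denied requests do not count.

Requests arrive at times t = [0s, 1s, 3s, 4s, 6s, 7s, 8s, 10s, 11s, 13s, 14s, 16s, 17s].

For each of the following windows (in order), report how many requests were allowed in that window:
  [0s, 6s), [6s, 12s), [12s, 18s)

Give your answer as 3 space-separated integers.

Processing requests:
  req#1 t=0s (window 0): ALLOW
  req#2 t=1s (window 0): ALLOW
  req#3 t=3s (window 0): ALLOW
  req#4 t=4s (window 0): DENY
  req#5 t=6s (window 1): ALLOW
  req#6 t=7s (window 1): ALLOW
  req#7 t=8s (window 1): ALLOW
  req#8 t=10s (window 1): DENY
  req#9 t=11s (window 1): DENY
  req#10 t=13s (window 2): ALLOW
  req#11 t=14s (window 2): ALLOW
  req#12 t=16s (window 2): ALLOW
  req#13 t=17s (window 2): DENY

Allowed counts by window: 3 3 3

Answer: 3 3 3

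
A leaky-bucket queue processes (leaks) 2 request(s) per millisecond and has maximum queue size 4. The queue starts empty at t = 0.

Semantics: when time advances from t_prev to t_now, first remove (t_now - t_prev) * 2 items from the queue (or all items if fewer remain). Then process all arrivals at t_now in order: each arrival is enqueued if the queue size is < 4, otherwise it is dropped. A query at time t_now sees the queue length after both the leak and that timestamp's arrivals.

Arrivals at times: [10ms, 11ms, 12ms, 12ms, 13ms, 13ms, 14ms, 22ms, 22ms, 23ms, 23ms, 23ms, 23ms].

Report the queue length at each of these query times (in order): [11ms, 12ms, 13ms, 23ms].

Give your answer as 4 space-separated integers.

Answer: 1 2 2 4

Derivation:
Queue lengths at query times:
  query t=11ms: backlog = 1
  query t=12ms: backlog = 2
  query t=13ms: backlog = 2
  query t=23ms: backlog = 4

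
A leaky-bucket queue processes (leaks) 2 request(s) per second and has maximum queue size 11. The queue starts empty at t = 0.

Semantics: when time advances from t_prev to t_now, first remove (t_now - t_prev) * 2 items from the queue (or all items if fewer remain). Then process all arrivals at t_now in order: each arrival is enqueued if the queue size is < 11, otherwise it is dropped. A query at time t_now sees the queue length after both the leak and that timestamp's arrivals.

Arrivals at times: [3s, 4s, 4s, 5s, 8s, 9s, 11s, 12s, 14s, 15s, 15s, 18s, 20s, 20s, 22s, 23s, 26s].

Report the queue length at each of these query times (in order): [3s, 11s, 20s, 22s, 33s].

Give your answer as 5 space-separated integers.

Answer: 1 1 2 1 0

Derivation:
Queue lengths at query times:
  query t=3s: backlog = 1
  query t=11s: backlog = 1
  query t=20s: backlog = 2
  query t=22s: backlog = 1
  query t=33s: backlog = 0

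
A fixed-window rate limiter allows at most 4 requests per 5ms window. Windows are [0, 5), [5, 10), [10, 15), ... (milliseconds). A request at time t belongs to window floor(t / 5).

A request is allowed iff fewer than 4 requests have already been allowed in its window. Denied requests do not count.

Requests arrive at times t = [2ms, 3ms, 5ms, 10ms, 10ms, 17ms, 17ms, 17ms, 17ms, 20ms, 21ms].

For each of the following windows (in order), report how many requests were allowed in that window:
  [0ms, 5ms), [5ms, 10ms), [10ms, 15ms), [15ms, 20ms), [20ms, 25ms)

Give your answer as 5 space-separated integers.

Answer: 2 1 2 4 2

Derivation:
Processing requests:
  req#1 t=2ms (window 0): ALLOW
  req#2 t=3ms (window 0): ALLOW
  req#3 t=5ms (window 1): ALLOW
  req#4 t=10ms (window 2): ALLOW
  req#5 t=10ms (window 2): ALLOW
  req#6 t=17ms (window 3): ALLOW
  req#7 t=17ms (window 3): ALLOW
  req#8 t=17ms (window 3): ALLOW
  req#9 t=17ms (window 3): ALLOW
  req#10 t=20ms (window 4): ALLOW
  req#11 t=21ms (window 4): ALLOW

Allowed counts by window: 2 1 2 4 2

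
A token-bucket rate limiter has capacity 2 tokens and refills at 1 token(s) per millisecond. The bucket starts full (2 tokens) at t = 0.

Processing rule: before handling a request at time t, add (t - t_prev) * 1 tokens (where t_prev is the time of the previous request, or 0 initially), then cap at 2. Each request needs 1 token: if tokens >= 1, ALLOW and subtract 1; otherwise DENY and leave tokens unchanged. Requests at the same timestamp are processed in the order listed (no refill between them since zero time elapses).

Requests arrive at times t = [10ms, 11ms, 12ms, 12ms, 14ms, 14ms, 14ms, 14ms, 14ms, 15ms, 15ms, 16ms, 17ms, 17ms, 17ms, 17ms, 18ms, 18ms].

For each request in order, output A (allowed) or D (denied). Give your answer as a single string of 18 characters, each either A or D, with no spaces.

Answer: AAAAAADDDADAADDDAD

Derivation:
Simulating step by step:
  req#1 t=10ms: ALLOW
  req#2 t=11ms: ALLOW
  req#3 t=12ms: ALLOW
  req#4 t=12ms: ALLOW
  req#5 t=14ms: ALLOW
  req#6 t=14ms: ALLOW
  req#7 t=14ms: DENY
  req#8 t=14ms: DENY
  req#9 t=14ms: DENY
  req#10 t=15ms: ALLOW
  req#11 t=15ms: DENY
  req#12 t=16ms: ALLOW
  req#13 t=17ms: ALLOW
  req#14 t=17ms: DENY
  req#15 t=17ms: DENY
  req#16 t=17ms: DENY
  req#17 t=18ms: ALLOW
  req#18 t=18ms: DENY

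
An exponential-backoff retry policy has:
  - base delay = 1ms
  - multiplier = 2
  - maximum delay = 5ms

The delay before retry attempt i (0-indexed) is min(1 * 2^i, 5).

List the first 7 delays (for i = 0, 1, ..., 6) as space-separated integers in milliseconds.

Computing each delay:
  i=0: min(1*2^0, 5) = 1
  i=1: min(1*2^1, 5) = 2
  i=2: min(1*2^2, 5) = 4
  i=3: min(1*2^3, 5) = 5
  i=4: min(1*2^4, 5) = 5
  i=5: min(1*2^5, 5) = 5
  i=6: min(1*2^6, 5) = 5

Answer: 1 2 4 5 5 5 5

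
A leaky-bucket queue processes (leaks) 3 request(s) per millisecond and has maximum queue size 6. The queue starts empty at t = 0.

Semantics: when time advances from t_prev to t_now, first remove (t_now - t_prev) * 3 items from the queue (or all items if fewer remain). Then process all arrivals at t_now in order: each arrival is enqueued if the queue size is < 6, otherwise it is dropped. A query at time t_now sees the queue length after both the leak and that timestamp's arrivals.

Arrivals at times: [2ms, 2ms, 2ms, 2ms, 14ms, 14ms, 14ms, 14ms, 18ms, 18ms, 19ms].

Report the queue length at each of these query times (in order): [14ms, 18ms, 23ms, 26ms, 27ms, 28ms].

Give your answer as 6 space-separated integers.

Answer: 4 2 0 0 0 0

Derivation:
Queue lengths at query times:
  query t=14ms: backlog = 4
  query t=18ms: backlog = 2
  query t=23ms: backlog = 0
  query t=26ms: backlog = 0
  query t=27ms: backlog = 0
  query t=28ms: backlog = 0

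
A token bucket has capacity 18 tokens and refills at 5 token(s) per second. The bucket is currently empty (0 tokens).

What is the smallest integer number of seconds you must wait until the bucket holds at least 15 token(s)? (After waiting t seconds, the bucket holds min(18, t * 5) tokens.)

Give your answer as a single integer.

Need t * 5 >= 15, so t >= 15/5.
Smallest integer t = ceil(15/5) = 3.

Answer: 3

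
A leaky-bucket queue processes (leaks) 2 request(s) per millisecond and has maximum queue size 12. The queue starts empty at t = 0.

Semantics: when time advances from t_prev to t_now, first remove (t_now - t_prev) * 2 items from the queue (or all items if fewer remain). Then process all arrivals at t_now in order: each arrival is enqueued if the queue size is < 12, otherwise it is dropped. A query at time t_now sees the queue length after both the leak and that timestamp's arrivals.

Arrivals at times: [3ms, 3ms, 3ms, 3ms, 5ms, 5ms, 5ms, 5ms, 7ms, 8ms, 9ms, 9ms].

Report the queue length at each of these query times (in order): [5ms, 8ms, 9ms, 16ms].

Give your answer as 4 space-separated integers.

Queue lengths at query times:
  query t=5ms: backlog = 4
  query t=8ms: backlog = 1
  query t=9ms: backlog = 2
  query t=16ms: backlog = 0

Answer: 4 1 2 0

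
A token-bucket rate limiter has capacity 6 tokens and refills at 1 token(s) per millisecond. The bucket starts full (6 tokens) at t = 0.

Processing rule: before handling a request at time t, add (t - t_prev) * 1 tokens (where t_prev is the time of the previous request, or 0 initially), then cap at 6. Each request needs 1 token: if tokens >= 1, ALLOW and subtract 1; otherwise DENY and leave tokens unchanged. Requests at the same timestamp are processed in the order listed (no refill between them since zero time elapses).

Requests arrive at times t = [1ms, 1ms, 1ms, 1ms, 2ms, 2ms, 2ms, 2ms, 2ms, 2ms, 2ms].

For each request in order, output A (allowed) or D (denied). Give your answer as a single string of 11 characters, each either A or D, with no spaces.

Answer: AAAAAAADDDD

Derivation:
Simulating step by step:
  req#1 t=1ms: ALLOW
  req#2 t=1ms: ALLOW
  req#3 t=1ms: ALLOW
  req#4 t=1ms: ALLOW
  req#5 t=2ms: ALLOW
  req#6 t=2ms: ALLOW
  req#7 t=2ms: ALLOW
  req#8 t=2ms: DENY
  req#9 t=2ms: DENY
  req#10 t=2ms: DENY
  req#11 t=2ms: DENY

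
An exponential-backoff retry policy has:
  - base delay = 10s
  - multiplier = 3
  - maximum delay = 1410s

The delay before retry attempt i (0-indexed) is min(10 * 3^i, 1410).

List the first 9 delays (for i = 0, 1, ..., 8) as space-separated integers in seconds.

Answer: 10 30 90 270 810 1410 1410 1410 1410

Derivation:
Computing each delay:
  i=0: min(10*3^0, 1410) = 10
  i=1: min(10*3^1, 1410) = 30
  i=2: min(10*3^2, 1410) = 90
  i=3: min(10*3^3, 1410) = 270
  i=4: min(10*3^4, 1410) = 810
  i=5: min(10*3^5, 1410) = 1410
  i=6: min(10*3^6, 1410) = 1410
  i=7: min(10*3^7, 1410) = 1410
  i=8: min(10*3^8, 1410) = 1410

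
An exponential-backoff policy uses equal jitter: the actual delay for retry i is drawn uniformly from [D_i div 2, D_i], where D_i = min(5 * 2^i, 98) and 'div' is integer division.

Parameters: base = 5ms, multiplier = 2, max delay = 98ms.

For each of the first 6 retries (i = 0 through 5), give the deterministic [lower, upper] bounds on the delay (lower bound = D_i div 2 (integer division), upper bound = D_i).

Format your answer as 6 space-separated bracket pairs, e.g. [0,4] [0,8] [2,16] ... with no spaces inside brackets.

Answer: [2,5] [5,10] [10,20] [20,40] [40,80] [49,98]

Derivation:
Computing bounds per retry:
  i=0: D_i=min(5*2^0,98)=5, bounds=[2,5]
  i=1: D_i=min(5*2^1,98)=10, bounds=[5,10]
  i=2: D_i=min(5*2^2,98)=20, bounds=[10,20]
  i=3: D_i=min(5*2^3,98)=40, bounds=[20,40]
  i=4: D_i=min(5*2^4,98)=80, bounds=[40,80]
  i=5: D_i=min(5*2^5,98)=98, bounds=[49,98]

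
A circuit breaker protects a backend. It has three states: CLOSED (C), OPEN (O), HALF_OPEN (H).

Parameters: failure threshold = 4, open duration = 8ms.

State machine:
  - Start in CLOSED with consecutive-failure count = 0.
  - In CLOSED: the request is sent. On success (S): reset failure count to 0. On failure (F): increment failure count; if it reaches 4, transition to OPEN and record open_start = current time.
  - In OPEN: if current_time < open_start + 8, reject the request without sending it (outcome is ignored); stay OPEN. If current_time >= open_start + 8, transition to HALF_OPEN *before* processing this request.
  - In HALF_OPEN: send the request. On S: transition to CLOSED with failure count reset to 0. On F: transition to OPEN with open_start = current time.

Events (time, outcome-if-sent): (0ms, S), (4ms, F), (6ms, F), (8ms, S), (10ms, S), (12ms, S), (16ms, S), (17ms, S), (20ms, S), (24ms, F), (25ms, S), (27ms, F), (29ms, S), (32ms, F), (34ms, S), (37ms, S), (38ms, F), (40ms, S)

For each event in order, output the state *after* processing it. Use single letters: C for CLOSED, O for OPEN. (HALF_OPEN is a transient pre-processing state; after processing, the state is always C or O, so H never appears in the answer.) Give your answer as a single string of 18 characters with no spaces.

State after each event:
  event#1 t=0ms outcome=S: state=CLOSED
  event#2 t=4ms outcome=F: state=CLOSED
  event#3 t=6ms outcome=F: state=CLOSED
  event#4 t=8ms outcome=S: state=CLOSED
  event#5 t=10ms outcome=S: state=CLOSED
  event#6 t=12ms outcome=S: state=CLOSED
  event#7 t=16ms outcome=S: state=CLOSED
  event#8 t=17ms outcome=S: state=CLOSED
  event#9 t=20ms outcome=S: state=CLOSED
  event#10 t=24ms outcome=F: state=CLOSED
  event#11 t=25ms outcome=S: state=CLOSED
  event#12 t=27ms outcome=F: state=CLOSED
  event#13 t=29ms outcome=S: state=CLOSED
  event#14 t=32ms outcome=F: state=CLOSED
  event#15 t=34ms outcome=S: state=CLOSED
  event#16 t=37ms outcome=S: state=CLOSED
  event#17 t=38ms outcome=F: state=CLOSED
  event#18 t=40ms outcome=S: state=CLOSED

Answer: CCCCCCCCCCCCCCCCCC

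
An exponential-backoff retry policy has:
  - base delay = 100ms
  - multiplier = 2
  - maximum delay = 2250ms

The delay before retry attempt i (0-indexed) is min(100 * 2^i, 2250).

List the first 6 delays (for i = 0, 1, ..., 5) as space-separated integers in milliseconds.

Answer: 100 200 400 800 1600 2250

Derivation:
Computing each delay:
  i=0: min(100*2^0, 2250) = 100
  i=1: min(100*2^1, 2250) = 200
  i=2: min(100*2^2, 2250) = 400
  i=3: min(100*2^3, 2250) = 800
  i=4: min(100*2^4, 2250) = 1600
  i=5: min(100*2^5, 2250) = 2250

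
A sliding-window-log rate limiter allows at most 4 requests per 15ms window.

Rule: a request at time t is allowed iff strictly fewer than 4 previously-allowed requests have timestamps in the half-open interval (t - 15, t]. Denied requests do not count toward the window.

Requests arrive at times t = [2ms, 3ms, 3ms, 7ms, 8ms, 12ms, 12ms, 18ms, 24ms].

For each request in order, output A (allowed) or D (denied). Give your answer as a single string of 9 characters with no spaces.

Tracking allowed requests in the window:
  req#1 t=2ms: ALLOW
  req#2 t=3ms: ALLOW
  req#3 t=3ms: ALLOW
  req#4 t=7ms: ALLOW
  req#5 t=8ms: DENY
  req#6 t=12ms: DENY
  req#7 t=12ms: DENY
  req#8 t=18ms: ALLOW
  req#9 t=24ms: ALLOW

Answer: AAAADDDAA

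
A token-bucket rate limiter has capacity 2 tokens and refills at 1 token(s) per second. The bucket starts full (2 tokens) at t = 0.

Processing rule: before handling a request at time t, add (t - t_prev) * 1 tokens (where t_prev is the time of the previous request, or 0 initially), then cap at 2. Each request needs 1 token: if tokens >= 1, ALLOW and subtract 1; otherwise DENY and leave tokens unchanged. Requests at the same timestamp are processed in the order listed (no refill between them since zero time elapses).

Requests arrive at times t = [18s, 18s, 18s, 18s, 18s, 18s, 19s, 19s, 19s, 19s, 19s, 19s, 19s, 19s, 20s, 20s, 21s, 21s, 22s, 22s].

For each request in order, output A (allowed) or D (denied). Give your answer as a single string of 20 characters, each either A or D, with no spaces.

Answer: AADDDDADDDDDDDADADAD

Derivation:
Simulating step by step:
  req#1 t=18s: ALLOW
  req#2 t=18s: ALLOW
  req#3 t=18s: DENY
  req#4 t=18s: DENY
  req#5 t=18s: DENY
  req#6 t=18s: DENY
  req#7 t=19s: ALLOW
  req#8 t=19s: DENY
  req#9 t=19s: DENY
  req#10 t=19s: DENY
  req#11 t=19s: DENY
  req#12 t=19s: DENY
  req#13 t=19s: DENY
  req#14 t=19s: DENY
  req#15 t=20s: ALLOW
  req#16 t=20s: DENY
  req#17 t=21s: ALLOW
  req#18 t=21s: DENY
  req#19 t=22s: ALLOW
  req#20 t=22s: DENY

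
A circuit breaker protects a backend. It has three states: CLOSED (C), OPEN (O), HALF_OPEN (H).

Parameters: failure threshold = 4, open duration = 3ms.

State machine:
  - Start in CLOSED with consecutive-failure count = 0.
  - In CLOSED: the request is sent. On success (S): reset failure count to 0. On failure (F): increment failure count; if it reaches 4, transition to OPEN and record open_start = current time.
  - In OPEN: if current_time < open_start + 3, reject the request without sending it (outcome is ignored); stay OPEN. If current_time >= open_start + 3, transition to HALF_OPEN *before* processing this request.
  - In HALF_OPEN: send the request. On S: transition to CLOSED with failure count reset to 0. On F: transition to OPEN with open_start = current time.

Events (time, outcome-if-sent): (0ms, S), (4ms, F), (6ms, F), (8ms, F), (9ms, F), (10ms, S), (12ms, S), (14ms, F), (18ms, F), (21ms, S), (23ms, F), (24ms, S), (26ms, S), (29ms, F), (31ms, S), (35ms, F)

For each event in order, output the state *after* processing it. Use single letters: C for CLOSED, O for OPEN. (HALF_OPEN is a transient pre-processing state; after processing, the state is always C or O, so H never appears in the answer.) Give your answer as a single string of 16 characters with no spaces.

State after each event:
  event#1 t=0ms outcome=S: state=CLOSED
  event#2 t=4ms outcome=F: state=CLOSED
  event#3 t=6ms outcome=F: state=CLOSED
  event#4 t=8ms outcome=F: state=CLOSED
  event#5 t=9ms outcome=F: state=OPEN
  event#6 t=10ms outcome=S: state=OPEN
  event#7 t=12ms outcome=S: state=CLOSED
  event#8 t=14ms outcome=F: state=CLOSED
  event#9 t=18ms outcome=F: state=CLOSED
  event#10 t=21ms outcome=S: state=CLOSED
  event#11 t=23ms outcome=F: state=CLOSED
  event#12 t=24ms outcome=S: state=CLOSED
  event#13 t=26ms outcome=S: state=CLOSED
  event#14 t=29ms outcome=F: state=CLOSED
  event#15 t=31ms outcome=S: state=CLOSED
  event#16 t=35ms outcome=F: state=CLOSED

Answer: CCCCOOCCCCCCCCCC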